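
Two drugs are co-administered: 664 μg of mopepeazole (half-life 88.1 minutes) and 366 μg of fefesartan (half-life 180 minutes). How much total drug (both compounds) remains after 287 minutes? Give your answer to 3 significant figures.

mopepeazole: 664 × (1/2)^(287/88.1) = 664 × (1/2)^3.2577 ≈ 69.425 μg.
fefesartan: 366 × (1/2)^(287/180) = 366 × (1/2)^1.5944 ≈ 121.2 μg.
Total = 69.425 + 121.2 ≈ 190.63 μg.

191 μg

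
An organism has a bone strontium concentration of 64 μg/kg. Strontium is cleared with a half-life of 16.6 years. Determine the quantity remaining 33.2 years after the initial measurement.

Elapsed time is 2 half-lives (33.2/16.6).
Each half-life halves the amount: 64 × (1/2)^2 = 64/4 = 16 μg/kg.

16 μg/kg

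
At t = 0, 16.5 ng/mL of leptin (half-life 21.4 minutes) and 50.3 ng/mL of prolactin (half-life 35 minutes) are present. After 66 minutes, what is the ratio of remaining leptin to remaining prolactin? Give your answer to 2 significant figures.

0.14

leptin: 16.5 × (1/2)^(66/21.4) = 16.5 × (1/2)^3.0841 ≈ 1.9457 ng/mL.
prolactin: 50.3 × (1/2)^(66/35) = 50.3 × (1/2)^1.8857 ≈ 13.612 ng/mL.
Ratio ≈ 1.9457 / 13.612 ≈ 0.14294.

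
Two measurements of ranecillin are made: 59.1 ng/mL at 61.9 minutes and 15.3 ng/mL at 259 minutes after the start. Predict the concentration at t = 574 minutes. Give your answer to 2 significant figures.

1.8 ng/mL

Over Δt = 259 − 61.9 = 197.1 minutes, the level fell by a factor of 59.1/15.3 ≈ 3.8627.
n = log₂(3.8627) ≈ 1.9496 half-lives, so t½ = 197.1/1.9496 ≈ 101.1 minutes.
From t = 259 to t = 574: 15.3 × (1/2)^((574−259)/101.1) ≈ 1.7649 ng/mL.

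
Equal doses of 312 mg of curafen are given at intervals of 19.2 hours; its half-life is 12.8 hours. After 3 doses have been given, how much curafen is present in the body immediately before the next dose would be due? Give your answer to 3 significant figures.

163 mg

The 3 doses were given 57.6, 38.4, 19.2 hours ago.
Total = 312·(1/2)^(57.6/12.8) + 312·(1/2)^(38.4/12.8) + 312·(1/2)^(19.2/12.8)
      = 13.789 + 39 + 110.31 ≈ 163.1 mg.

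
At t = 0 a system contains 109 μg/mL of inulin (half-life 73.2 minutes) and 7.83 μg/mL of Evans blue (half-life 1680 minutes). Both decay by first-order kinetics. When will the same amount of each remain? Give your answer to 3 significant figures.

291 minutes

Set 109·(1/2)^(t/73.2) = 7.83·(1/2)^(t/1680).
Taking log₂: log₂(109/7.83) = t·(1/73.2 − 1/1680).
log₂(13.921) = 3.7992; 1/73.2 − 1/1680 = 0.013066.
t = 3.7992 / 0.013066 ≈ 290.77 minutes.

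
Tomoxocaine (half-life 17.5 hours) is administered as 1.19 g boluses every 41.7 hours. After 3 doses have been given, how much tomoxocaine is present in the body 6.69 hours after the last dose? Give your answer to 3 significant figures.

1.12 g

The 3 doses were given 90.09, 48.39, 6.69 hours ago.
Total = 1.19·(1/2)^(90.09/17.5) + 1.19·(1/2)^(48.39/17.5) + 1.19·(1/2)^(6.69/17.5)
      = 0.033562 + 0.17505 + 0.91299 ≈ 1.1216 g.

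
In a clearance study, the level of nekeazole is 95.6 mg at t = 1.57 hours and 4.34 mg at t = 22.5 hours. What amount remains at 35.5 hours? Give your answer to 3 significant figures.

Over Δt = 22.5 − 1.57 = 20.93 hours, the level fell by a factor of 95.6/4.34 ≈ 22.028.
n = log₂(22.028) ≈ 4.4612 half-lives, so t½ = 20.93/4.4612 ≈ 4.6915 hours.
From t = 22.5 to t = 35.5: 4.34 × (1/2)^((35.5−22.5)/4.6915) ≈ 0.63584 mg.

0.636 mg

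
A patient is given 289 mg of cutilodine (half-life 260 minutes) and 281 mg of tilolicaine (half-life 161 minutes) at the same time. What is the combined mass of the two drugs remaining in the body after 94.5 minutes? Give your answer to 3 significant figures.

412 mg

cutilodine: 289 × (1/2)^(94.5/260) = 289 × (1/2)^0.36346 ≈ 224.64 mg.
tilolicaine: 281 × (1/2)^(94.5/161) = 281 × (1/2)^0.58696 ≈ 187.07 mg.
Total = 224.64 + 187.07 ≈ 411.71 mg.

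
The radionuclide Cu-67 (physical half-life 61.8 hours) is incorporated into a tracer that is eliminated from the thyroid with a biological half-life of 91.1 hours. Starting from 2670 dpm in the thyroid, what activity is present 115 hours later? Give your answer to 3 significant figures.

306 dpm

1/t_eff = 1/t_phys + 1/t_biol = 1/61.8 + 1/91.1 = 0.027158 per hour.
t_eff = 61.8 × 91.1 / (61.8 + 91.1) ≈ 36.821 hours.
Remaining = 2670 × (1/2)^(115/36.821) = 2670 × (1/2)^3.1232 ≈ 306.43 dpm.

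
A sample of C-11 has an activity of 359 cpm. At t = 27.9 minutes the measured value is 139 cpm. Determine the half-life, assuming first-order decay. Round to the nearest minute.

20 minutes

A/A₀ = 139/359 ≈ 0.38719.
n = log₂(2.5827) ≈ 1.3689 half-lives elapsed in 27.9 minutes.
t½ = 27.9/1.3689 ≈ 20.381 minutes.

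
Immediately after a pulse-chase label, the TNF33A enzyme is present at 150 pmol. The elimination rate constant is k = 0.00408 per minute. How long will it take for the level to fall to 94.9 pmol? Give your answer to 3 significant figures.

112 minutes

t½ = ln 2 / k = 0.69315 / 0.00408 ≈ 169.89 minutes.
Fraction remaining = 94.9/150 ≈ 0.63267.
n = log₂(150/94.9) = ln(1.5806)/ln 2 ≈ 0.66048 half-lives.
t = n × t½ = 0.66048 × 169.89 ≈ 112.21 minutes.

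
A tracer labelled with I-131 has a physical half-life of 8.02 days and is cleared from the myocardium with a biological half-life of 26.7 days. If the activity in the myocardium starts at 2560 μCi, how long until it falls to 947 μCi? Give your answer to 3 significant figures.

1/t_eff = 1/t_phys + 1/t_biol = 1/8.02 + 1/26.7 = 0.16214 per day.
t_eff = 8.02 × 26.7 / (8.02 + 26.7) ≈ 6.1675 days.
n = log₂(2560/947) ≈ 1.4347; t = 1.4347 × 6.1675 ≈ 8.8485 days.

8.85 days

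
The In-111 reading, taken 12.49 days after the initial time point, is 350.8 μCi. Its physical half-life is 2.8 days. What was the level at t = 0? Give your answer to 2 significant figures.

Number of half-lives elapsed: n = 12.49/2.8 ≈ 4.4607.
A₀ = A × 2^n = 350.8 × 2^4.4607 = 350.8 × 22.02 ≈ 7724.5 μCi.

7700 μCi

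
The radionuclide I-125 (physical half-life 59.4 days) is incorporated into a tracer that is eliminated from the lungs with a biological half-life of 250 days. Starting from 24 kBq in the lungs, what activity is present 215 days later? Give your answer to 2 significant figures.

1.1 kBq

1/t_eff = 1/t_phys + 1/t_biol = 1/59.4 + 1/250 = 0.020835 per day.
t_eff = 59.4 × 250 / (59.4 + 250) ≈ 47.996 days.
Remaining = 24 × (1/2)^(215/47.996) = 24 × (1/2)^4.4795 ≈ 1.0758 kBq.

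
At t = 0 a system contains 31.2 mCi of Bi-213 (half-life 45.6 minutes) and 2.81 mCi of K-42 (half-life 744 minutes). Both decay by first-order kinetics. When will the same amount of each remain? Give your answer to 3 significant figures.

Set 31.2·(1/2)^(t/45.6) = 2.81·(1/2)^(t/744).
Taking log₂: log₂(31.2/2.81) = t·(1/45.6 − 1/744).
log₂(11.103) = 3.4729; 1/45.6 − 1/744 = 0.020586.
t = 3.4729 / 0.020586 ≈ 168.7 minutes.

169 minutes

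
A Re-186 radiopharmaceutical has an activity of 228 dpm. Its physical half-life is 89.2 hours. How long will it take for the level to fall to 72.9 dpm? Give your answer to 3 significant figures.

Fraction remaining = 72.9/228 ≈ 0.31974.
n = log₂(228/72.9) = ln(3.1276)/ln 2 ≈ 1.645 half-lives.
t = n × t½ = 1.645 × 89.2 ≈ 146.74 hours.

147 hours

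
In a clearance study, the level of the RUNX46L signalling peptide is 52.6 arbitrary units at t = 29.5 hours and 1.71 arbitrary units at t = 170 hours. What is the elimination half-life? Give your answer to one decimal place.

28.4 hours

Over Δt = 170 − 29.5 = 140.5 hours, the level fell by a factor of 52.6/1.71 ≈ 30.76.
n = log₂(30.76) ≈ 4.943 half-lives, so t½ = 140.5/4.943 ≈ 28.424 hours.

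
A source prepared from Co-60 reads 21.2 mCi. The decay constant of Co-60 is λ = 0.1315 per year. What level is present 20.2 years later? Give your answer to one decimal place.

t½ = ln 2 / λ = 0.69315 / 0.1315 ≈ 5.2711 years.
Number of half-lives: n = 20.2/5.2711 ≈ 3.8322.
Remaining = 21.2 × (1/2)^3.8322 = 21.2 × 0.070208 ≈ 1.4884 mCi.

1.5 mCi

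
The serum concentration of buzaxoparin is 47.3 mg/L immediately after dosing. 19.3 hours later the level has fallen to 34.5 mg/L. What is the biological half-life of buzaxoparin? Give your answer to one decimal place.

A/A₀ = 34.5/47.3 ≈ 0.72939.
n = log₂(1.371) ≈ 0.45524 half-lives elapsed in 19.3 hours.
t½ = 19.3/0.45524 ≈ 42.395 hours.

42.4 hours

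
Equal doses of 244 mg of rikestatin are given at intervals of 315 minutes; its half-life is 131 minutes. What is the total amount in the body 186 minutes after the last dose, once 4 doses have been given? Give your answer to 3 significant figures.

The 4 doses were given 1131, 816, 501, 186 minutes ago.
Total = 244·(1/2)^(1131/131) + 244·(1/2)^(816/131) + 244·(1/2)^(501/131) + 244·(1/2)^(186/131)
      = 0.61436 + 3.2529 + 17.224 + 91.195 ≈ 112.29 mg.

112 mg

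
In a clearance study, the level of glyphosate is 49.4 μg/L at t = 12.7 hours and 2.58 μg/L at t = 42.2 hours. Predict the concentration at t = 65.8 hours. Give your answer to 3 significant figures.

Over Δt = 42.2 − 12.7 = 29.5 hours, the level fell by a factor of 49.4/2.58 ≈ 19.147.
n = log₂(19.147) ≈ 4.2591 half-lives, so t½ = 29.5/4.2591 ≈ 6.9264 hours.
From t = 42.2 to t = 65.8: 2.58 × (1/2)^((65.8−42.2)/6.9264) ≈ 0.24318 μg/L.

0.243 μg/L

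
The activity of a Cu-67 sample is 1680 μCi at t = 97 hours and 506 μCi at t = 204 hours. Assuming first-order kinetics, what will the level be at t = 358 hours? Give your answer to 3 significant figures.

90.0 μCi

Over Δt = 204 − 97 = 107 hours, the level fell by a factor of 1680/506 ≈ 3.3202.
n = log₂(3.3202) ≈ 1.7313 half-lives, so t½ = 107/1.7313 ≈ 61.805 hours.
From t = 204 to t = 358: 506 × (1/2)^((358−204)/61.805) ≈ 89.965 μCi.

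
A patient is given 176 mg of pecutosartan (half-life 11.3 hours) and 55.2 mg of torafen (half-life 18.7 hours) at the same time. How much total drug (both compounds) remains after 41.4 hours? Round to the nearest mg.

26 mg

pecutosartan: 176 × (1/2)^(41.4/11.3) = 176 × (1/2)^3.6637 ≈ 13.887 mg.
torafen: 55.2 × (1/2)^(41.4/18.7) = 55.2 × (1/2)^2.2139 ≈ 11.898 mg.
Total = 13.887 + 11.898 ≈ 25.786 mg.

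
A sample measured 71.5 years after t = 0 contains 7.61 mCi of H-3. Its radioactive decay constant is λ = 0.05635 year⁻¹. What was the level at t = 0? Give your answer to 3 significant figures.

428 mCi

t½ = ln 2 / λ = 0.69315 / 0.05635 ≈ 12.301 years.
Number of half-lives elapsed: n = 71.5/12.301 ≈ 5.8127.
A₀ = A × 2^n = 7.61 × 2^5.8127 = 7.61 × 56.206 ≈ 427.73 mCi.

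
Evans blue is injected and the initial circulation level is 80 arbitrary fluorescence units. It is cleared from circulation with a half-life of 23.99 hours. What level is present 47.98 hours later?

20 arbitrary fluorescence units

Elapsed time is 2 half-lives (47.98/23.99).
Each half-life halves the amount: 80 × (1/2)^2 = 80/4 = 20 arbitrary fluorescence units.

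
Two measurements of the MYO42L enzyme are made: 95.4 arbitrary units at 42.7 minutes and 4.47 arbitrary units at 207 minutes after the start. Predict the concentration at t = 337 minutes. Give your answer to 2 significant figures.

0.40 arbitrary units

Over Δt = 207 − 42.7 = 164.3 minutes, the level fell by a factor of 95.4/4.47 ≈ 21.342.
n = log₂(21.342) ≈ 4.4156 half-lives, so t½ = 164.3/4.4156 ≈ 37.209 minutes.
From t = 207 to t = 337: 4.47 × (1/2)^((337−207)/37.209) ≈ 0.39679 arbitrary units.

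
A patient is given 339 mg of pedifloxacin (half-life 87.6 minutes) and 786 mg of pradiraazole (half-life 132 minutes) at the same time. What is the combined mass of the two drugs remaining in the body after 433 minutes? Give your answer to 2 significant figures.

92 mg

pedifloxacin: 339 × (1/2)^(433/87.6) = 339 × (1/2)^4.9429 ≈ 11.021 mg.
pradiraazole: 786 × (1/2)^(433/132) = 786 × (1/2)^3.2803 ≈ 80.901 mg.
Total = 11.021 + 80.901 ≈ 91.922 mg.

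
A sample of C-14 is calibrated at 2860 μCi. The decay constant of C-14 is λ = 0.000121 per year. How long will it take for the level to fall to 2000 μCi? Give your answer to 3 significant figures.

2960 years

t½ = ln 2 / λ = 0.69315 / 0.000121 ≈ 5728.5 years.
Fraction remaining = 2000/2860 ≈ 0.6993.
n = log₂(2860/2000) = ln(1.43)/ln 2 ≈ 0.51602 half-lives.
t = n × t½ = 0.51602 × 5728.5 ≈ 2956 years.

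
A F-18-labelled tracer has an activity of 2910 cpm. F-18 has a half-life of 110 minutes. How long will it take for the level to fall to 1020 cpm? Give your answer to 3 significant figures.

Fraction remaining = 1020/2910 ≈ 0.35052.
n = log₂(2910/1020) = ln(2.8529)/ln 2 ≈ 1.5125 half-lives.
t = n × t½ = 1.5125 × 110 ≈ 166.37 minutes.

166 minutes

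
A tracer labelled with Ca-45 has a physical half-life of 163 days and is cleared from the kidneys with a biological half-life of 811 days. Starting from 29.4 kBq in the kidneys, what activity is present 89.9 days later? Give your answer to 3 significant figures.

1/t_eff = 1/t_phys + 1/t_biol = 1/163 + 1/811 = 0.007368 per day.
t_eff = 163 × 811 / (163 + 811) ≈ 135.72 days.
Remaining = 29.4 × (1/2)^(89.9/135.72) = 29.4 × (1/2)^0.66238 ≈ 18.576 kBq.

18.6 kBq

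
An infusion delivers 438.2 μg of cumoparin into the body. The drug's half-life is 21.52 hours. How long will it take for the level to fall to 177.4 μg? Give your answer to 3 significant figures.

Fraction remaining = 177.4/438.2 ≈ 0.40484.
n = log₂(438.2/177.4) = ln(2.4701)/ln 2 ≈ 1.3046 half-lives.
t = n × t½ = 1.3046 × 21.52 ≈ 28.075 hours.

28.1 hours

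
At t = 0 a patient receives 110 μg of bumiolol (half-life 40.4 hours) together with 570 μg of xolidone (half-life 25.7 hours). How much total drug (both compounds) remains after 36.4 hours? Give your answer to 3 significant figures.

bumiolol: 110 × (1/2)^(36.4/40.4) = 110 × (1/2)^0.90099 ≈ 58.907 μg.
xolidone: 570 × (1/2)^(36.4/25.7) = 570 × (1/2)^1.4163 ≈ 213.56 μg.
Total = 58.907 + 213.56 ≈ 272.46 μg.

272 μg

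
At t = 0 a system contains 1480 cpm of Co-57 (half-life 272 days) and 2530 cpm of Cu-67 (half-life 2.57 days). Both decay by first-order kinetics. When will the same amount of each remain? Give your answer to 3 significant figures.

2.01 days

Set 1480·(1/2)^(t/272) = 2530·(1/2)^(t/2.57).
Taking log₂: log₂(1480/2530) = t·(1/272 − 1/2.57).
log₂(0.58498) = -0.77354; 1/272 − 1/2.57 = -0.38543.
t = -0.77354 / -0.38543 ≈ 2.007 days.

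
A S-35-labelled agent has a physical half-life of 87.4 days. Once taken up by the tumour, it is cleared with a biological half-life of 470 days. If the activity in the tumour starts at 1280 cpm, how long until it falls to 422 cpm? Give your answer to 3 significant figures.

1/t_eff = 1/t_phys + 1/t_biol = 1/87.4 + 1/470 = 0.013569 per day.
t_eff = 87.4 × 470 / (87.4 + 470) ≈ 73.696 days.
n = log₂(1280/422) ≈ 1.6008; t = 1.6008 × 73.696 ≈ 117.97 days.

118 days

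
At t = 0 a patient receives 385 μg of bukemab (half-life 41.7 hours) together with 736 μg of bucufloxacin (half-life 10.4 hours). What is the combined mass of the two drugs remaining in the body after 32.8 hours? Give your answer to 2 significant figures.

310 μg

bukemab: 385 × (1/2)^(32.8/41.7) = 385 × (1/2)^0.78657 ≈ 223.19 μg.
bucufloxacin: 736 × (1/2)^(32.8/10.4) = 736 × (1/2)^3.1538 ≈ 82.694 μg.
Total = 223.19 + 82.694 ≈ 305.89 μg.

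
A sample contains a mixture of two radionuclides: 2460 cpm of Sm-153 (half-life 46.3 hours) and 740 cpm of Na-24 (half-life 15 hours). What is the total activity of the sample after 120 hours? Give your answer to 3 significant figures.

411 cpm

Sm-153: 2460 × (1/2)^(120/46.3) = 2460 × (1/2)^2.5918 ≈ 408.06 cpm.
Na-24: 740 × (1/2)^(120/15) = 740 × (1/2)^8 ≈ 2.8906 cpm.
Total = 408.06 + 2.8906 ≈ 410.95 cpm.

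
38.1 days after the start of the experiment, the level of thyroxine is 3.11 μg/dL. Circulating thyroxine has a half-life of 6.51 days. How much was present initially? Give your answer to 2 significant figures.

180 μg/dL

Number of half-lives elapsed: n = 38.1/6.51 ≈ 5.8525.
A₀ = A × 2^n = 3.11 × 2^5.8525 = 3.11 × 57.781 ≈ 179.7 μg/dL.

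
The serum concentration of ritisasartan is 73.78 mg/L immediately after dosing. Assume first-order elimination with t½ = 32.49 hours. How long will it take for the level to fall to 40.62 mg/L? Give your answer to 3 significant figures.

Fraction remaining = 40.62/73.78 ≈ 0.55056.
n = log₂(73.78/40.62) = ln(1.8163)/ln 2 ≈ 0.86104 half-lives.
t = n × t½ = 0.86104 × 32.49 ≈ 27.975 hours.

28.0 hours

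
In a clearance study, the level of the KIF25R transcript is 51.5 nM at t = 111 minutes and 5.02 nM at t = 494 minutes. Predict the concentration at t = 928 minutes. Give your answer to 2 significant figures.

Over Δt = 494 − 111 = 383 minutes, the level fell by a factor of 51.5/5.02 ≈ 10.259.
n = log₂(10.259) ≈ 3.3588 half-lives, so t½ = 383/3.3588 ≈ 114.03 minutes.
From t = 494 to t = 928: 5.02 × (1/2)^((928−494)/114.03) ≈ 0.35889 nM.

0.36 nM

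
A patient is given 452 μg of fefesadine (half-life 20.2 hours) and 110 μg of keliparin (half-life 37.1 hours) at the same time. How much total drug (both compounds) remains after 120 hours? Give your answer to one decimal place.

19.0 μg

fefesadine: 452 × (1/2)^(120/20.2) = 452 × (1/2)^5.9406 ≈ 7.3594 μg.
keliparin: 110 × (1/2)^(120/37.1) = 110 × (1/2)^3.2345 ≈ 11.687 μg.
Total = 7.3594 + 11.687 ≈ 19.047 μg.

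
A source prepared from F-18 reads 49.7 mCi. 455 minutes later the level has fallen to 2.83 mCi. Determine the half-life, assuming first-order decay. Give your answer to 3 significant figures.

A/A₀ = 2.83/49.7 ≈ 0.056942.
n = log₂(17.562) ≈ 4.1344 half-lives elapsed in 455 minutes.
t½ = 455/4.1344 ≈ 110.05 minutes.

110 minutes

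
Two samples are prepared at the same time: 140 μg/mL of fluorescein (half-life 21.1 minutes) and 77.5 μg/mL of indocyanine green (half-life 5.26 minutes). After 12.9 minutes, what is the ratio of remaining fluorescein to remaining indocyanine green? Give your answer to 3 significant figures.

fluorescein: 140 × (1/2)^(12.9/21.1) = 140 × (1/2)^0.61137 ≈ 91.64 μg/mL.
indocyanine green: 77.5 × (1/2)^(12.9/5.26) = 77.5 × (1/2)^2.4525 ≈ 14.159 μg/mL.
Ratio ≈ 91.64 / 14.159 ≈ 6.4722.

6.47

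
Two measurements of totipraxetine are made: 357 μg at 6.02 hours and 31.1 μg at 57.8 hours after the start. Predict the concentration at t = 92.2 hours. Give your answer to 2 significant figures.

Over Δt = 57.8 − 6.02 = 51.78 hours, the level fell by a factor of 357/31.1 ≈ 11.479.
n = log₂(11.479) ≈ 3.5209 half-lives, so t½ = 51.78/3.5209 ≈ 14.706 hours.
From t = 57.8 to t = 92.2: 31.1 × (1/2)^((92.2−57.8)/14.706) ≈ 6.1463 μg.

6.1 μg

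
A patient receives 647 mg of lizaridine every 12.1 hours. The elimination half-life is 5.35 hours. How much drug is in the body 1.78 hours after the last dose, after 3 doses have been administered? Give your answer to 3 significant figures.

The 3 doses were given 25.98, 13.88, 1.78 hours ago.
Total = 647·(1/2)^(25.98/5.35) + 647·(1/2)^(13.88/5.35) + 647·(1/2)^(1.78/5.35)
      = 22.34 + 107.13 + 513.75 ≈ 643.22 mg.

643 mg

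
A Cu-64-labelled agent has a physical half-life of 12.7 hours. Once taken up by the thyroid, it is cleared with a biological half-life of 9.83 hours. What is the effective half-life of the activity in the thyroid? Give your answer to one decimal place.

1/t_eff = 1/t_phys + 1/t_biol = 1/12.7 + 1/9.83 = 0.18047 per hour.
t_eff = 12.7 × 9.83 / (12.7 + 9.83) ≈ 5.5411 hours.

5.5 hours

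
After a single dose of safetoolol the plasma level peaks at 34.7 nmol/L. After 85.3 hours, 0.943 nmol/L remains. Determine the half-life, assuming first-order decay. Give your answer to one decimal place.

16.4 hours

A/A₀ = 0.943/34.7 ≈ 0.027176.
n = log₂(36.797) ≈ 5.2015 half-lives elapsed in 85.3 hours.
t½ = 85.3/5.2015 ≈ 16.399 hours.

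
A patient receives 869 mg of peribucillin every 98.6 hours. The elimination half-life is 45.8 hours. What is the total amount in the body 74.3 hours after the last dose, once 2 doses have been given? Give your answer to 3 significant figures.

The 2 doses were given 172.9, 74.3 hours ago.
Total = 869·(1/2)^(172.9/45.8) + 869·(1/2)^(74.3/45.8)
      = 63.474 + 282.27 ≈ 345.75 mg.

346 mg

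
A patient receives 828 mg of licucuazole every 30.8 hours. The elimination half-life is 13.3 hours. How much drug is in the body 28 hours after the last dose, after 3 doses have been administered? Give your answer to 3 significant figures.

239 mg

The 3 doses were given 89.6, 58.8, 28 hours ago.
Total = 828·(1/2)^(89.6/13.3) + 828·(1/2)^(58.8/13.3) + 828·(1/2)^(28/13.3)
      = 7.7632 + 38.651 + 192.43 ≈ 238.85 mg.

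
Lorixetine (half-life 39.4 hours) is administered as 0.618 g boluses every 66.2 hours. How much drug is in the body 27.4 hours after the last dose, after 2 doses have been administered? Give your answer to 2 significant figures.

The 2 doses were given 93.6, 27.4 hours ago.
Total = 0.618·(1/2)^(93.6/39.4) + 0.618·(1/2)^(27.4/39.4)
      = 0.11908 + 0.38163 ≈ 0.50071 g.

0.50 g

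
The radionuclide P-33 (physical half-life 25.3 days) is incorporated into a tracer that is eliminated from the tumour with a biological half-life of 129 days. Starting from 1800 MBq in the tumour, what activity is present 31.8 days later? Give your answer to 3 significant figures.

635 MBq

1/t_eff = 1/t_phys + 1/t_biol = 1/25.3 + 1/129 = 0.047278 per day.
t_eff = 25.3 × 129 / (25.3 + 129) ≈ 21.152 days.
Remaining = 1800 × (1/2)^(31.8/21.152) = 1800 × (1/2)^1.5034 ≈ 634.89 MBq.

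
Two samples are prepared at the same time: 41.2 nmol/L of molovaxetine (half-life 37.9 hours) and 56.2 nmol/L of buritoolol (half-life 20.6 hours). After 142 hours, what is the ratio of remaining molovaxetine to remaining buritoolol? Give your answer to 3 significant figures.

6.49

molovaxetine: 41.2 × (1/2)^(142/37.9) = 41.2 × (1/2)^3.7467 ≈ 3.0692 nmol/L.
buritoolol: 56.2 × (1/2)^(142/20.6) = 56.2 × (1/2)^6.8932 ≈ 0.4728 nmol/L.
Ratio ≈ 3.0692 / 0.4728 ≈ 6.4916.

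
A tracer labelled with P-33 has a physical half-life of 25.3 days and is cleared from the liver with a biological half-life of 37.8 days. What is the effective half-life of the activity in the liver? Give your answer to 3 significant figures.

15.2 days

1/t_eff = 1/t_phys + 1/t_biol = 1/25.3 + 1/37.8 = 0.065981 per day.
t_eff = 25.3 × 37.8 / (25.3 + 37.8) ≈ 15.156 days.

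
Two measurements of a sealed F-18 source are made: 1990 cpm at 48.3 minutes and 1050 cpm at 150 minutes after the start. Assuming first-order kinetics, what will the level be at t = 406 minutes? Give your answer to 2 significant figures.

Over Δt = 150 − 48.3 = 101.7 minutes, the level fell by a factor of 1990/1050 ≈ 1.8952.
n = log₂(1.8952) ≈ 0.92238 half-lives, so t½ = 101.7/0.92238 ≈ 110.26 minutes.
From t = 150 to t = 406: 1050 × (1/2)^((406−150)/110.26) ≈ 210.02 cpm.

210 cpm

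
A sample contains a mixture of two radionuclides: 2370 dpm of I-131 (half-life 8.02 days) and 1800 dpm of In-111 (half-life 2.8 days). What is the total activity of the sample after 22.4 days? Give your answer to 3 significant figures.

349 dpm

I-131: 2370 × (1/2)^(22.4/8.02) = 2370 × (1/2)^2.793 ≈ 341.95 dpm.
In-111: 1800 × (1/2)^(22.4/2.8) = 1800 × (1/2)^8 ≈ 7.0312 dpm.
Total = 341.95 + 7.0312 ≈ 348.98 dpm.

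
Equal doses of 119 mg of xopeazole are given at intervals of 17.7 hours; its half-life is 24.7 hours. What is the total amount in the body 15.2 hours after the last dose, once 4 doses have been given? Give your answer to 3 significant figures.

The 4 doses were given 68.3, 50.6, 32.9, 15.2 hours ago.
Total = 119·(1/2)^(68.3/24.7) + 119·(1/2)^(50.6/24.7) + 119·(1/2)^(32.9/24.7) + 119·(1/2)^(15.2/24.7)
      = 17.504 + 28.765 + 47.269 + 77.678 ≈ 171.22 mg.

171 mg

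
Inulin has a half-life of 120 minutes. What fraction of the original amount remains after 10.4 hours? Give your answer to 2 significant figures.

10.4 hours = 624 minutes.
n = 624/120 ≈ 5.2 half-lives.
Fraction remaining = (1/2)^5.2 ≈ 0.027205.

0.027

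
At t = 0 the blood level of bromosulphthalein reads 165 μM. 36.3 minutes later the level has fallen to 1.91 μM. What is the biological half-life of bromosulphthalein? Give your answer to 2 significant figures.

5.6 minutes

A/A₀ = 1.91/165 ≈ 0.011576.
n = log₂(86.387) ≈ 6.4327 half-lives elapsed in 36.3 minutes.
t½ = 36.3/6.4327 ≈ 5.643 minutes.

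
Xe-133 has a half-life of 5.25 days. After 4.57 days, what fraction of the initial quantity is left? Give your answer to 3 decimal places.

n = 4.57/5.25 ≈ 0.87048 half-lives.
Fraction remaining = (1/2)^0.87048 ≈ 0.54697.

0.547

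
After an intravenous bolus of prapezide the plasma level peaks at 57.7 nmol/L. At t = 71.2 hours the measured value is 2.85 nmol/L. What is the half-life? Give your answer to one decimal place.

16.4 hours

A/A₀ = 2.85/57.7 ≈ 0.049393.
n = log₂(20.246) ≈ 4.3395 half-lives elapsed in 71.2 hours.
t½ = 71.2/4.3395 ≈ 16.407 hours.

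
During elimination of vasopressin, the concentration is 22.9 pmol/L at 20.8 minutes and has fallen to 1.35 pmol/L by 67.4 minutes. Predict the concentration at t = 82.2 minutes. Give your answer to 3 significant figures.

0.549 pmol/L

Over Δt = 67.4 − 20.8 = 46.6 minutes, the level fell by a factor of 22.9/1.35 ≈ 16.963.
n = log₂(16.963) ≈ 4.0843 half-lives, so t½ = 46.6/4.0843 ≈ 11.409 minutes.
From t = 67.4 to t = 82.2: 1.35 × (1/2)^((82.2−67.4)/11.409) ≈ 0.54935 pmol/L.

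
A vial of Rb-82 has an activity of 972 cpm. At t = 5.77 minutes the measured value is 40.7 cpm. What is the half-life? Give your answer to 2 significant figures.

1.3 minutes

A/A₀ = 40.7/972 ≈ 0.041872.
n = log₂(23.882) ≈ 4.5779 half-lives elapsed in 5.77 minutes.
t½ = 5.77/4.5779 ≈ 1.2604 minutes.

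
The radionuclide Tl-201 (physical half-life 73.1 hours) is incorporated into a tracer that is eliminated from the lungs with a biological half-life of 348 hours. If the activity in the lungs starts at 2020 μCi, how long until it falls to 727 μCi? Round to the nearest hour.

89 hours

1/t_eff = 1/t_phys + 1/t_biol = 1/73.1 + 1/348 = 0.016553 per hour.
t_eff = 73.1 × 348 / (73.1 + 348) ≈ 60.41 hours.
n = log₂(2020/727) ≈ 1.4743; t = 1.4743 × 60.41 ≈ 89.065 hours.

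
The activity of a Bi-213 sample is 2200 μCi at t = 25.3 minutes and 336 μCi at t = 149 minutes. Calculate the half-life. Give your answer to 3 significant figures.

45.6 minutes

Over Δt = 149 − 25.3 = 123.7 minutes, the level fell by a factor of 2200/336 ≈ 6.5476.
n = log₂(6.5476) ≈ 2.711 half-lives, so t½ = 123.7/2.711 ≈ 45.629 minutes.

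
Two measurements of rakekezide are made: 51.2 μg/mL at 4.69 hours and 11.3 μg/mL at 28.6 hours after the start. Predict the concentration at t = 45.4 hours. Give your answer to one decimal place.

3.9 μg/mL

Over Δt = 28.6 − 4.69 = 23.91 hours, the level fell by a factor of 51.2/11.3 ≈ 4.531.
n = log₂(4.531) ≈ 2.1798 half-lives, so t½ = 23.91/2.1798 ≈ 10.969 hours.
From t = 28.6 to t = 45.4: 11.3 × (1/2)^((45.4−28.6)/10.969) ≈ 3.9085 μg/mL.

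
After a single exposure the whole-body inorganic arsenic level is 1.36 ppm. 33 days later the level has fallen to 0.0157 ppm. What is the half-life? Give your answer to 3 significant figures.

A/A₀ = 0.0157/1.36 ≈ 0.011544.
n = log₂(86.624) ≈ 6.4367 half-lives elapsed in 33 days.
t½ = 33/6.4367 ≈ 5.1269 days.

5.13 days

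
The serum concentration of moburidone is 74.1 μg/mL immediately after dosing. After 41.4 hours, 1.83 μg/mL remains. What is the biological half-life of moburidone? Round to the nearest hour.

A/A₀ = 1.83/74.1 ≈ 0.024696.
n = log₂(40.492) ≈ 5.3396 half-lives elapsed in 41.4 hours.
t½ = 41.4/5.3396 ≈ 7.7535 hours.

8 hours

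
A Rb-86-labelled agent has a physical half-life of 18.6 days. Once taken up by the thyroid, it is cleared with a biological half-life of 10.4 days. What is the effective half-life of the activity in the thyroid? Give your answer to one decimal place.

1/t_eff = 1/t_phys + 1/t_biol = 1/18.6 + 1/10.4 = 0.14992 per day.
t_eff = 18.6 × 10.4 / (18.6 + 10.4) ≈ 6.6703 days.

6.7 days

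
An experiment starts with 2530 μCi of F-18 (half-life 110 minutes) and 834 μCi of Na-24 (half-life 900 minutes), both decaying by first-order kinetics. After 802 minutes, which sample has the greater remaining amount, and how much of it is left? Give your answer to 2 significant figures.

F-18: 2530 × (1/2)^7.2909 ≈ 16.156 μCi.
Na-24: 834 × (1/2)^0.89111 ≈ 449.69 μCi.
Na-24 has more remaining, at ≈ 449.69 μCi.

Na-24, 450 μCi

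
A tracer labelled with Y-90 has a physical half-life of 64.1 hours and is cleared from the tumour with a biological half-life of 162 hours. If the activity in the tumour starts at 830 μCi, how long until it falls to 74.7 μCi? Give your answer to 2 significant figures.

1/t_eff = 1/t_phys + 1/t_biol = 1/64.1 + 1/162 = 0.021773 per hour.
t_eff = 64.1 × 162 / (64.1 + 162) ≈ 45.927 hours.
n = log₂(830/74.7) ≈ 3.4739; t = 3.4739 × 45.927 ≈ 159.55 hours.

160 hours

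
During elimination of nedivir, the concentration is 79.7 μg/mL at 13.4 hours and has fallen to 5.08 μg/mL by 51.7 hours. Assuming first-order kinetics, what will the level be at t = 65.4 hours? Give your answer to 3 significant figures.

1.90 μg/mL

Over Δt = 51.7 − 13.4 = 38.3 hours, the level fell by a factor of 79.7/5.08 ≈ 15.689.
n = log₂(15.689) ≈ 3.9717 half-lives, so t½ = 38.3/3.9717 ≈ 9.6433 hours.
From t = 51.7 to t = 65.4: 5.08 × (1/2)^((65.4−51.7)/9.6433) ≈ 1.8976 μg/mL.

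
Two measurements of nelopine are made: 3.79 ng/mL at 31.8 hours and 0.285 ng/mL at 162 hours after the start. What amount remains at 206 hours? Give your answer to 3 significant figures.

0.119 ng/mL

Over Δt = 162 − 31.8 = 130.2 hours, the level fell by a factor of 3.79/0.285 ≈ 13.298.
n = log₂(13.298) ≈ 3.7332 half-lives, so t½ = 130.2/3.7332 ≈ 34.877 hours.
From t = 162 to t = 206: 0.285 × (1/2)^((206−162)/34.877) ≈ 0.11887 ng/mL.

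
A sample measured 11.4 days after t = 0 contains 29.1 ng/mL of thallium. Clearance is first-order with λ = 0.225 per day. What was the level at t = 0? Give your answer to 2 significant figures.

380 ng/mL

t½ = ln 2 / λ = 0.69315 / 0.225 ≈ 3.0807 days.
Number of half-lives elapsed: n = 11.4/3.0807 ≈ 3.7005.
A₀ = A × 2^n = 29.1 × 2^3.7005 = 29.1 × 13.001 ≈ 378.32 ng/mL.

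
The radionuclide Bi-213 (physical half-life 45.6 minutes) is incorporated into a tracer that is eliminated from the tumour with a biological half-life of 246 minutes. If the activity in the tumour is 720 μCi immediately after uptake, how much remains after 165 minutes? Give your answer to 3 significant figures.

36.8 μCi

1/t_eff = 1/t_phys + 1/t_biol = 1/45.6 + 1/246 = 0.025995 per minute.
t_eff = 45.6 × 246 / (45.6 + 246) ≈ 38.469 minutes.
Remaining = 720 × (1/2)^(165/38.469) = 720 × (1/2)^4.2892 ≈ 36.827 μCi.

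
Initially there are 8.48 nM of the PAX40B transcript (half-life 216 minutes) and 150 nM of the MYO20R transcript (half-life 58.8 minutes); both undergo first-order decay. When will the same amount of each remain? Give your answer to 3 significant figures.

335 minutes

Set 8.48·(1/2)^(t/216) = 150·(1/2)^(t/58.8).
Taking log₂: log₂(8.48/150) = t·(1/216 − 1/58.8).
log₂(0.056533) = -4.1448; 1/216 − 1/58.8 = -0.012377.
t = -4.1448 / -0.012377 ≈ 334.87 minutes.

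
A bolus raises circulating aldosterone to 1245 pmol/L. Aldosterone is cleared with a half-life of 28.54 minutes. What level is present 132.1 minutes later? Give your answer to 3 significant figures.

50.3 pmol/L

Number of half-lives: n = 132.1/28.54 ≈ 4.6286.
Remaining = 1245 × (1/2)^4.6286 = 1245 × 0.040425 ≈ 50.33 pmol/L.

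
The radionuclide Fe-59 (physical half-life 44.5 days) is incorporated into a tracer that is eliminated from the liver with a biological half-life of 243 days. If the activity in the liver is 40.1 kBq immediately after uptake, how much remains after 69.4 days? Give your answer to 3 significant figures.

11.2 kBq

1/t_eff = 1/t_phys + 1/t_biol = 1/44.5 + 1/243 = 0.026587 per day.
t_eff = 44.5 × 243 / (44.5 + 243) ≈ 37.612 days.
Remaining = 40.1 × (1/2)^(69.4/37.612) = 40.1 × (1/2)^1.8451 ≈ 11.161 kBq.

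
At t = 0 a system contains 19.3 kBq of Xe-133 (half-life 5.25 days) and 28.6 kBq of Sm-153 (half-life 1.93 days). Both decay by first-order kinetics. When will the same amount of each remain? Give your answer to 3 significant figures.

1.73 days

Set 19.3·(1/2)^(t/5.25) = 28.6·(1/2)^(t/1.93).
Taking log₂: log₂(19.3/28.6) = t·(1/5.25 − 1/1.93).
log₂(0.67483) = -0.56741; 1/5.25 − 1/1.93 = -0.32766.
t = -0.56741 / -0.32766 ≈ 1.7317 days.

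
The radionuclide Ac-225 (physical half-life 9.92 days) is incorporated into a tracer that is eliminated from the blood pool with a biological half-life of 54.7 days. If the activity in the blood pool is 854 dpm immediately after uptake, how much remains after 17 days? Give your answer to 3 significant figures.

210 dpm

1/t_eff = 1/t_phys + 1/t_biol = 1/9.92 + 1/54.7 = 0.11909 per day.
t_eff = 9.92 × 54.7 / (9.92 + 54.7) ≈ 8.3972 days.
Remaining = 854 × (1/2)^(17/8.3972) = 854 × (1/2)^2.0245 ≈ 209.91 dpm.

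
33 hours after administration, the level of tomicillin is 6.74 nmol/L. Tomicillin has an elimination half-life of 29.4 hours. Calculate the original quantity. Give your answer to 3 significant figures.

Number of half-lives elapsed: n = 33/29.4 ≈ 1.1224.
A₀ = A × 2^n = 6.74 × 2^1.1224 = 6.74 × 2.1772 ≈ 14.674 nmol/L.

14.7 nmol/L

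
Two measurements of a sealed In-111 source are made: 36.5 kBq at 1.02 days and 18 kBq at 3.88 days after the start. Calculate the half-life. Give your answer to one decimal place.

2.8 days

Over Δt = 3.88 − 1.02 = 2.86 days, the level fell by a factor of 36.5/18 ≈ 2.0278.
n = log₂(2.0278) ≈ 1.0199 half-lives, so t½ = 2.86/1.0199 ≈ 2.8042 days.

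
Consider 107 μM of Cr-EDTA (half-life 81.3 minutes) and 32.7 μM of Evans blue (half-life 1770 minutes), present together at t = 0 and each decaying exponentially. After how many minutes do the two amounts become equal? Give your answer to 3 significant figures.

Set 107·(1/2)^(t/81.3) = 32.7·(1/2)^(t/1770).
Taking log₂: log₂(107/32.7) = t·(1/81.3 − 1/1770).
log₂(3.2722) = 1.7102; 1/81.3 − 1/1770 = 0.011735.
t = 1.7102 / 0.011735 ≈ 145.74 minutes.

146 minutes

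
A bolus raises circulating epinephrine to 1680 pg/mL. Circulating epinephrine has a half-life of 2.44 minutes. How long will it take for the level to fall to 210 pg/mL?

7.32 minutes

210/1680 = 1/8, so 3 half-lives have elapsed.
t = 3 × 2.44 = 7.32 minutes.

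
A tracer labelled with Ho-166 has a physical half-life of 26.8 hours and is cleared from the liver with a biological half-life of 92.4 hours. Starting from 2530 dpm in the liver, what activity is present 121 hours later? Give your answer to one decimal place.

1/t_eff = 1/t_phys + 1/t_biol = 1/26.8 + 1/92.4 = 0.048136 per hour.
t_eff = 26.8 × 92.4 / (26.8 + 92.4) ≈ 20.774 hours.
Remaining = 2530 × (1/2)^(121/20.774) = 2530 × (1/2)^5.8244 ≈ 44.646 dpm.

44.6 dpm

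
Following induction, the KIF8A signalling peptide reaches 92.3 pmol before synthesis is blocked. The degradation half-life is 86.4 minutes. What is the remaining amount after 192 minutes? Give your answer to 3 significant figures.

19.8 pmol

Number of half-lives: n = 192/86.4 ≈ 2.2222.
Remaining = 92.3 × (1/2)^2.2222 = 92.3 × 0.21431 ≈ 19.781 pmol.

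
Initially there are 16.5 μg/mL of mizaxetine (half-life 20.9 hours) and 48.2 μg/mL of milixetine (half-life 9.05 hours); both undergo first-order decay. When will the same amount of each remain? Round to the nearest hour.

Set 16.5·(1/2)^(t/20.9) = 48.2·(1/2)^(t/9.05).
Taking log₂: log₂(16.5/48.2) = t·(1/20.9 − 1/9.05).
log₂(0.34232) = -1.5466; 1/20.9 − 1/9.05 = -0.06265.
t = -1.5466 / -0.06265 ≈ 24.686 hours.

25 hours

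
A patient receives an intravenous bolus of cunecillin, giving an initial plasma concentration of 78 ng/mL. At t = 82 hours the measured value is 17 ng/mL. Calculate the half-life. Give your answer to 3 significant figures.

37.3 hours

A/A₀ = 17/78 ≈ 0.21795.
n = log₂(4.5882) ≈ 2.1979 half-lives elapsed in 82 hours.
t½ = 82/2.1979 ≈ 37.308 hours.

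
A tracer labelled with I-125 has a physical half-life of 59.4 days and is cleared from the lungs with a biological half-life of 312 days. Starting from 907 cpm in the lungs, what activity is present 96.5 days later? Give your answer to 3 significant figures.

237 cpm

1/t_eff = 1/t_phys + 1/t_biol = 1/59.4 + 1/312 = 0.02004 per day.
t_eff = 59.4 × 312 / (59.4 + 312) ≈ 49.9 days.
Remaining = 907 × (1/2)^(96.5/49.9) = 907 × (1/2)^1.9339 ≈ 237.38 cpm.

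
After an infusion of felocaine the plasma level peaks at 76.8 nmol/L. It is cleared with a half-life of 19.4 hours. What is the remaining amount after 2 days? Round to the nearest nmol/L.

Convert the elapsed time: 2 days = 48 hours.
Number of half-lives: n = 48/19.4 ≈ 2.4742.
Remaining = 76.8 × (1/2)^2.4742 = 76.8 × 0.17996 ≈ 13.821 nmol/L.

14 nmol/L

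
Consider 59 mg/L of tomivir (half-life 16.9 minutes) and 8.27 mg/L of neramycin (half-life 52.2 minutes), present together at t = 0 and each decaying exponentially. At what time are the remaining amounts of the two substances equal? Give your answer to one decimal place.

Set 59·(1/2)^(t/16.9) = 8.27·(1/2)^(t/52.2).
Taking log₂: log₂(59/8.27) = t·(1/16.9 − 1/52.2).
log₂(7.1342) = 2.8348; 1/16.9 − 1/52.2 = 0.040015.
t = 2.8348 / 0.040015 ≈ 70.843 minutes.

70.8 minutes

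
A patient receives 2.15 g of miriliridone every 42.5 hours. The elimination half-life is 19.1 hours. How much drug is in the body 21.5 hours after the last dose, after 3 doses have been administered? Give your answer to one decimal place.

The 3 doses were given 106.5, 64, 21.5 hours ago.
Total = 2.15·(1/2)^(106.5/19.1) + 2.15·(1/2)^(64/19.1) + 2.15·(1/2)^(21.5/19.1)
      = 0.045073 + 0.21074 + 0.98533 ≈ 1.2411 g.

1.2 g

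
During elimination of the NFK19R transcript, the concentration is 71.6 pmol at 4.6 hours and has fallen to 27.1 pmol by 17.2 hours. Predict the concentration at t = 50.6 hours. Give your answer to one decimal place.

Over Δt = 17.2 − 4.6 = 12.6 hours, the level fell by a factor of 71.6/27.1 ≈ 2.6421.
n = log₂(2.6421) ≈ 1.4017 half-lives, so t½ = 12.6/1.4017 ≈ 8.9893 hours.
From t = 17.2 to t = 50.6: 27.1 × (1/2)^((50.6−17.2)/8.9893) ≈ 2.0629 pmol.

2.1 pmol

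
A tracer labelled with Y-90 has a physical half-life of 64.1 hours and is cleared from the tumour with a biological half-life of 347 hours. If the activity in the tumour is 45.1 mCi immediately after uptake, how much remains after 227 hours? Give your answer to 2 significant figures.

1/t_eff = 1/t_phys + 1/t_biol = 1/64.1 + 1/347 = 0.018482 per hour.
t_eff = 64.1 × 347 / (64.1 + 347) ≈ 54.105 hours.
Remaining = 45.1 × (1/2)^(227/54.105) = 45.1 × (1/2)^4.1955 ≈ 2.4615 mCi.

2.5 mCi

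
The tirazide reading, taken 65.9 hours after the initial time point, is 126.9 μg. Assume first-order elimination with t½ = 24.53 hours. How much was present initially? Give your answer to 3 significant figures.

Number of half-lives elapsed: n = 65.9/24.53 ≈ 2.6865.
A₀ = A × 2^n = 126.9 × 2^2.6865 = 126.9 × 6.4375 ≈ 816.92 μg.

817 μg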